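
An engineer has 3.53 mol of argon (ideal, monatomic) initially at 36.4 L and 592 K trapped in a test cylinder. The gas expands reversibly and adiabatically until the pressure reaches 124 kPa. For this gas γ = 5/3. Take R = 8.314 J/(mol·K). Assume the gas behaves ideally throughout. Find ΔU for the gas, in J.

P₁ = nRT₁/V₁ = 3.53×8.314×592/36.4 = 477 kPa.
Adiabatic: T₂/T₁ = (P₂/P₁)^((γ−1)/γ) ⇒ T₂ = 592×(0.260)^0.400 = 345 K; V₂ = 81.7 L.
For an ideal gas ΔU = nCvΔT with Cv = (3/2)R = 12.5 J/(mol·K).
ΔU = 3.53×12.5×(345−592) = -10900 J.

-10900 J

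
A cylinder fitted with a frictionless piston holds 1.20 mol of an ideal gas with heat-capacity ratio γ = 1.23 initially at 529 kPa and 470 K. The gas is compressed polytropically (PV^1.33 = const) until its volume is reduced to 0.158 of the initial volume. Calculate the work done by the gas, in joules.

-11900 J

V₁ = nRT₁/P₁ = 1.20×8.314×470/529 = 8.86 L.
Polytropic n=1.33: T₂ = T₁(V₁/V₂)^(n−1) = 470×(6.33)^0.33 = 864 K; P₂ = P₁(V₁/V₂)^n = 6160 kPa.
W = (P₁V₁−P₂V₂)/(n−1) = (529×8.86−6160×1.40)/0.33 = -11900 J.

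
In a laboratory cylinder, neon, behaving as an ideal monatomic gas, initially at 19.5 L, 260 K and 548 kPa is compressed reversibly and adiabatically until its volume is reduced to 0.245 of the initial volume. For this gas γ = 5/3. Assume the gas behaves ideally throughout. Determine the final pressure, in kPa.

5710 kPa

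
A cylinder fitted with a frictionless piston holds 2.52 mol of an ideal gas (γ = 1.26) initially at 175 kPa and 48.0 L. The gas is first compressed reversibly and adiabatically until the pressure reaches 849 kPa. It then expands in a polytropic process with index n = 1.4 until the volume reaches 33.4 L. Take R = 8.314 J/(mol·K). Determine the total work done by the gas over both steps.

-3730 J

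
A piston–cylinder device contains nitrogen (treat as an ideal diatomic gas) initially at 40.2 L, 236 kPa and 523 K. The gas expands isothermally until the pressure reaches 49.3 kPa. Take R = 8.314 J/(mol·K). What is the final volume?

Isothermal: T stays 523 K; PV = const ⇒ V₂ = 192 L, P₂ = 49.3 kPa.

192 L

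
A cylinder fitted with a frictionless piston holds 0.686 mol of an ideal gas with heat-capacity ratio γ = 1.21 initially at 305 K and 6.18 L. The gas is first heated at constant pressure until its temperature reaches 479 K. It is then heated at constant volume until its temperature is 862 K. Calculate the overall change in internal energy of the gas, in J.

15100 J

P₁ = nRT₁/V₁ = 0.686×8.314×305/6.18 = 281 kPa.
Step 1 — Isobaric: P stays 281 kPa; V/T = const ⇒ T₂ = 479 K, V₂ = 9.71 L.
W = PΔV = 281×(9.71−6.18) kPa·L = 992 J.
ΔU = nCvΔT = 0.686×39.6×(479−305) = 4730 J.
Q = ΔU + W = nCpΔT = 5720 J.
State after step 1: P = 281 kPa, V = 9.71 L, T = 479 K.
Step 2 — Isochoric: V stays 9.71 L; P/T = const ⇒ T₂ = 862 K, P₂ = 507 kPa.
W = 0 (no volume change).
ΔU = nCvΔT = 0.686×39.6×(862−479) = 10400 J.
Q = ΔU = 10400 J.
Net over both steps: W = 992 J, Q = 16100 J, ΔU = 15100 J.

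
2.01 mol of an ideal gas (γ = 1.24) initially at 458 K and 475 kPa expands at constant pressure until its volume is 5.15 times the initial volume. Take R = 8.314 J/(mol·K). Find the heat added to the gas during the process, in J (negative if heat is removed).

164000 J

V₁ = nRT₁/P₁ = 2.01×8.314×458/475 = 16.1 L.
Isobaric: P stays 475 kPa; V/T = const ⇒ T₂ = 2360 K, V₂ = 83.0 L.
W = PΔV = 475×(83.0−16.1) kPa·L = 31800 J.
ΔU = nCvΔT = 2.01×34.6×(2360−458) = 132000 J.
Q = ΔU + W = nCpΔT = 164000 J.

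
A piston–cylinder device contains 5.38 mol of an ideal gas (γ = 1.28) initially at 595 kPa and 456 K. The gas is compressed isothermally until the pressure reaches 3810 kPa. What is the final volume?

V₁ = nRT₁/P₁ = 5.38×8.314×456/595 = 34.3 L.
Isothermal: T stays 456 K; PV = const ⇒ V₂ = 5.35 L, P₂ = 3810 kPa.

5.35 L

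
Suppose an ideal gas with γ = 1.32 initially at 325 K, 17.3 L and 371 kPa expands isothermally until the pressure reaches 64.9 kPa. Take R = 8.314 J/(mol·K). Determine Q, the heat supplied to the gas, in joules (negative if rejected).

n = P₁V₁/(RT₁) = 371×17.3/(8.314×325) = 2.38 mol.
Isothermal: T stays 325 K; PV = const ⇒ V₂ = 98.9 L, P₂ = 64.9 kPa.
ΔU = 0 (ideal gas, T constant).
W = nRT ln(V₂/V₁) = 2.38×8.314×325×ln(5.72) = 11200 J.
Q = ΔU + W = 11200 J.

11200 J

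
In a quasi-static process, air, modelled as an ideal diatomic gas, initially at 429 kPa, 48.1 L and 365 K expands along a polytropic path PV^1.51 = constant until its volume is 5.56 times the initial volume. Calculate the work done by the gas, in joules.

23600 J

n = P₁V₁/(RT₁) = 429×48.1/(8.314×365) = 6.80 mol.
Polytropic n=1.51: T₂ = T₁(V₁/V₂)^(n−1) = 365×(0.180)^0.51 = 152 K; P₂ = P₁(V₁/V₂)^n = 32.2 kPa.
W = (P₁V₁−P₂V₂)/(n−1) = (429×48.1−32.2×267)/0.51 = 23600 J.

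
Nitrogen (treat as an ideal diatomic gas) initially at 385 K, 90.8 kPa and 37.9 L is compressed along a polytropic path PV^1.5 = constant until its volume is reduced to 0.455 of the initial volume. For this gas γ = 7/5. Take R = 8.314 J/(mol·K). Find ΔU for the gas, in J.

4150 J

n = P₁V₁/(RT₁) = 90.8×37.9/(8.314×385) = 1.08 mol.
Polytropic n=1.5: T₂ = T₁(V₁/V₂)^(n−1) = 385×(2.20)^0.50 = 571 K; P₂ = P₁(V₁/V₂)^n = 296 kPa.
For an ideal gas ΔU = nCvΔT with Cv = (5/2)R = 20.8 J/(mol·K).
ΔU = 1.08×20.8×(571−385) = 4150 J.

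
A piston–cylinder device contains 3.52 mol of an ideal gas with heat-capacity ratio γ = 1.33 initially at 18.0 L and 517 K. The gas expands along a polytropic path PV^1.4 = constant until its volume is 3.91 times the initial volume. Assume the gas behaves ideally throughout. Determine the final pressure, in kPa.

125 kPa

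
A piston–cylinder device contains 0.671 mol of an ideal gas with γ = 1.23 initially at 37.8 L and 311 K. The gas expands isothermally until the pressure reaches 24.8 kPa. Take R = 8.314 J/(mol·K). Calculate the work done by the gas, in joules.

1070 J

P₁ = nRT₁/V₁ = 0.671×8.314×311/37.8 = 45.9 kPa.
Isothermal: T stays 311 K; PV = const ⇒ V₂ = 70.0 L, P₂ = 24.8 kPa.
W = nRT ln(V₂/V₁) = 0.671×8.314×311×ln(1.85) = 1070 J.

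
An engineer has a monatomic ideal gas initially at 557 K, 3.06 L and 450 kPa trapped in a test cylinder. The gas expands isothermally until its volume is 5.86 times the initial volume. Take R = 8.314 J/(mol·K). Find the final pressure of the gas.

Isothermal: T stays 557 K; PV = const ⇒ V₂ = 17.9 L, P₂ = 76.8 kPa.

76.8 kPa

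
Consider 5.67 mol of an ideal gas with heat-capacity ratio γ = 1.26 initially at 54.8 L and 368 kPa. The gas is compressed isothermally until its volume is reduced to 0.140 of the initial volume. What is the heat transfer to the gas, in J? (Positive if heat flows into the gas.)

-39600 J

T₁ = P₁V₁/(nR) = 368×54.8/(5.67×8.314) = 428 K.
Isothermal: T stays 428 K; PV = const ⇒ V₂ = 7.67 L, P₂ = 2630 kPa.
ΔU = 0 (ideal gas, T constant).
W = nRT ln(V₂/V₁) = 5.67×8.314×428×ln(0.140) = -39600 J.
Q = ΔU + W = -39600 J.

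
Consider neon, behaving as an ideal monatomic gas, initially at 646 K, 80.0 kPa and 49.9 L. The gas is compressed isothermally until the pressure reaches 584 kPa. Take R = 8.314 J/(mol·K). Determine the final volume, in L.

6.84 L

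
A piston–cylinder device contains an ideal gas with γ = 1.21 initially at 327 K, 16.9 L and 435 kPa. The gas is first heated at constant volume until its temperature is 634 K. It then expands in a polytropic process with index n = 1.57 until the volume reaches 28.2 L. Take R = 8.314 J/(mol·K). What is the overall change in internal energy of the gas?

n = P₁V₁/(RT₁) = 435×16.9/(8.314×327) = 2.70 mol.
Step 1 — Isochoric: V stays 16.9 L; P/T = const ⇒ T₂ = 634 K, P₂ = 843 kPa.
W = 0 (no volume change).
ΔU = nCvΔT = 2.70×39.6×(634−327) = 32900 J.
Q = ΔU = 32900 J.
State after step 1: P = 843 kPa, V = 16.9 L, T = 634 K.
Step 2 — Polytropic n=1.57: T₂ = T₁(V₁/V₂)^(n−1) = 634×(0.599)^0.57 = 474 K; P₂ = P₁(V₁/V₂)^n = 378 kPa.
W = (P₁V₁−P₂V₂)/(n−1) = (843×16.9−378×28.2)/0.57 = 6330 J.
ΔU = nCvΔT = 2.70×39.6×(474−634) = -17200 J.
Q = ΔU + W = -10900 J.
Net over both steps: W = 6330 J, Q = 22000 J, ΔU = 15700 J.

15700 J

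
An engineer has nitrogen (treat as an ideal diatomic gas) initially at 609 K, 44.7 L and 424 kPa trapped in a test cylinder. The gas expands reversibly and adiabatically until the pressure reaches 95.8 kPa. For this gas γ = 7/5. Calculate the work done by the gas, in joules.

n = P₁V₁/(RT₁) = 424×44.7/(8.314×609) = 3.74 mol.
Adiabatic: T₂/T₁ = (P₂/P₁)^((γ−1)/γ) ⇒ T₂ = 609×(0.226)^0.286 = 398 K; V₂ = 129 L.
ΔU = nCvΔT = 3.74×20.8×(398−609) = -16400 J.
Q = 0 for an adiabatic process, so W = −ΔU = 16400 J.

16400 J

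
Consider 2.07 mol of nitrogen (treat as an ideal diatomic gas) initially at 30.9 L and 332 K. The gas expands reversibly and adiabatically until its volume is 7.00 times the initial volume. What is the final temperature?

152 K

P₁ = nRT₁/V₁ = 2.07×8.314×332/30.9 = 185 kPa.
Adiabatic: TV^(γ−1) = const ⇒ T₂ = 332×(0.143)^0.400 = 152 K; PV^γ = const ⇒ P₂ = 12.1 kPa.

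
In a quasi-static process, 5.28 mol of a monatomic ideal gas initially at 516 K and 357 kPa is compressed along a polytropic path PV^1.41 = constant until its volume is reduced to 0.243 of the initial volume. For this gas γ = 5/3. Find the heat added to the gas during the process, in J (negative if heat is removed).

-16700 J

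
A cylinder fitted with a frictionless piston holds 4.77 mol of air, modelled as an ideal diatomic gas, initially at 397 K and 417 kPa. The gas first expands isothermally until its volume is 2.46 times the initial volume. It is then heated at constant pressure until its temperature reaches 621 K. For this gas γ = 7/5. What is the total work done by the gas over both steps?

23100 J

V₁ = nRT₁/P₁ = 4.77×8.314×397/417 = 37.8 L.
Step 1 — Isothermal: T stays 397 K; PV = const ⇒ V₂ = 92.9 L, P₂ = 170 kPa.
ΔU = 0 (ideal gas, T constant).
W = nRT ln(V₂/V₁) = 4.77×8.314×397×ln(2.46) = 14200 J.
Q = ΔU + W = 14200 J.
State after step 1: P = 170 kPa, V = 92.9 L, T = 397 K.
Step 2 — Isobaric: P stays 170 kPa; V/T = const ⇒ T₂ = 621 K, V₂ = 145 L.
W = PΔV = 170×(145−92.9) kPa·L = 8880 J.
ΔU = nCvΔT = 4.77×20.8×(621−397) = 22200 J.
Q = ΔU + W = nCpΔT = 31100 J.
Net over both steps: W = 23100 J, Q = 45300 J, ΔU = 22200 J.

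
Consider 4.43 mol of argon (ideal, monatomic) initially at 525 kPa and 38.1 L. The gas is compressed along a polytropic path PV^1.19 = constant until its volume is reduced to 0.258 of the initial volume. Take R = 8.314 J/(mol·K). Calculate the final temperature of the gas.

703 K

T₁ = P₁V₁/(nR) = 525×38.1/(4.43×8.314) = 543 K.
Polytropic n=1.19: T₂ = T₁(V₁/V₂)^(n−1) = 543×(3.88)^0.19 = 703 K; P₂ = P₁(V₁/V₂)^n = 2630 kPa.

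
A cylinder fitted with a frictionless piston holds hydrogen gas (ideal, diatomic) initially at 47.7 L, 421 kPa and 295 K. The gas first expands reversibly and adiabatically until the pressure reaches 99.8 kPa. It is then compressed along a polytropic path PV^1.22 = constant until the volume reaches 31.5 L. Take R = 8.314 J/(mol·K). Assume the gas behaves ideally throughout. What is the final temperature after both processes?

269 K

n = P₁V₁/(RT₁) = 421×47.7/(8.314×295) = 8.19 mol.
Step 1 — Adiabatic: T₂/T₁ = (P₂/P₁)^((γ−1)/γ) ⇒ T₂ = 295×(0.237)^0.286 = 196 K; V₂ = 133 L.
ΔU = nCvΔT = 8.19×20.8×(196−295) = -16900 J.
Q = 0 for an adiabatic process, so W = −ΔU = 16900 J.
State after step 1: P = 99.8 kPa, V = 133 L, T = 196 K.
Step 2 — Polytropic n=1.22: T₂ = T₁(V₁/V₂)^(n−1) = 196×(4.23)^0.22 = 269 K; P₂ = P₁(V₁/V₂)^n = 580 kPa.
W = (P₁V₁−P₂V₂)/(n−1) = (99.8×133−580×31.5)/0.22 = -22600 J.
ΔU = nCvΔT = 8.19×20.8×(269−196) = 12400 J.
Q = ΔU + W = -10200 J.
Net over both steps: W = -5680 J, Q = -10200 J, ΔU = -4490 J.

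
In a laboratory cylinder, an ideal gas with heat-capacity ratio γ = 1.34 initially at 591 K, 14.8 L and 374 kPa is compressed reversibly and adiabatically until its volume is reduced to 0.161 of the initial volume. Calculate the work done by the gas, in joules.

-14000 J

n = P₁V₁/(RT₁) = 374×14.8/(8.314×591) = 1.13 mol.
Adiabatic: TV^(γ−1) = const ⇒ T₂ = 591×(6.21)^0.340 = 1100 K; PV^γ = const ⇒ P₂ = 4320 kPa.
ΔU = nCvΔT = 1.13×24.5×(1100−591) = 14000 J.
Q = 0 for an adiabatic process, so W = −ΔU = -14000 J.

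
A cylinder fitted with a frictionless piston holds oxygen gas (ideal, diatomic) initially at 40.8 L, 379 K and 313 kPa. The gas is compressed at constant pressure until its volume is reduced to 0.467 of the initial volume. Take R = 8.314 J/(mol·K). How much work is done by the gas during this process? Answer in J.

n = P₁V₁/(RT₁) = 313×40.8/(8.314×379) = 4.05 mol.
Isobaric: P stays 313 kPa; V/T = const ⇒ T₂ = 177 K, V₂ = 19.1 L.
W = PΔV = 313×(19.1−40.8) kPa·L = -6810 J.

-6810 J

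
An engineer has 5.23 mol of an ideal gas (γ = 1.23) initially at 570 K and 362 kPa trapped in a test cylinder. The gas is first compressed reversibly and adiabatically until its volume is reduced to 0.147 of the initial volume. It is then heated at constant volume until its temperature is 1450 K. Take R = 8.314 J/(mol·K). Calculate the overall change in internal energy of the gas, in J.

166000 J

V₁ = nRT₁/P₁ = 5.23×8.314×570/362 = 68.5 L.
Step 1 — Adiabatic: TV^(γ−1) = const ⇒ T₂ = 570×(6.80)^0.230 = 886 K; PV^γ = const ⇒ P₂ = 3830 kPa.
ΔU = nCvΔT = 5.23×36.1×(886−570) = 59700 J.
Q = 0 for an adiabatic process, so W = −ΔU = -59700 J.
State after step 1: P = 3830 kPa, V = 10.1 L, T = 886 K.
Step 2 — Isochoric: V stays 10.1 L; P/T = const ⇒ T₂ = 1450 K, P₂ = 6260 kPa.
W = 0 (no volume change).
ΔU = nCvΔT = 5.23×36.1×(1450−886) = 107000 J.
Q = ΔU = 107000 J.
Net over both steps: W = -59700 J, Q = 107000 J, ΔU = 166000 J.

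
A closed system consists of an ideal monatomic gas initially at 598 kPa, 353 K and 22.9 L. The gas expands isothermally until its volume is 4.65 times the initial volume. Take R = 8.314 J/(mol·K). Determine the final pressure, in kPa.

129 kPa

Isothermal: T stays 353 K; PV = const ⇒ V₂ = 106 L, P₂ = 129 kPa.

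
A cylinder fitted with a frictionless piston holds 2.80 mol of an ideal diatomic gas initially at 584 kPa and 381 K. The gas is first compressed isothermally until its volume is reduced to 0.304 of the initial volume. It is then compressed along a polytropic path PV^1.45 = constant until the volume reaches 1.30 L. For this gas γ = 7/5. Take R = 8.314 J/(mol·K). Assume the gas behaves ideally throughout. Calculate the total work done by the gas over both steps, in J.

-25700 J

V₁ = nRT₁/P₁ = 2.80×8.314×381/584 = 15.2 L.
Step 1 — Isothermal: T stays 381 K; PV = const ⇒ V₂ = 4.62 L, P₂ = 1920 kPa.
ΔU = 0 (ideal gas, T constant).
W = nRT ln(V₂/V₁) = 2.80×8.314×381×ln(0.304) = -10600 J.
Q = ΔU + W = -10600 J.
State after step 1: P = 1920 kPa, V = 4.62 L, T = 381 K.
Step 2 — Polytropic n=1.45: T₂ = T₁(V₁/V₂)^(n−1) = 381×(3.55)^0.45 = 674 K; P₂ = P₁(V₁/V₂)^n = 12100 kPa.
W = (P₁V₁−P₂V₂)/(n−1) = (1920×4.62−12100×1.30)/0.45 = -15200 J.
ΔU = nCvΔT = 2.80×20.8×(674−381) = 17000 J.
Q = ΔU + W = 1890 J.
Net over both steps: W = -25700 J, Q = -8670 J, ΔU = 17000 J.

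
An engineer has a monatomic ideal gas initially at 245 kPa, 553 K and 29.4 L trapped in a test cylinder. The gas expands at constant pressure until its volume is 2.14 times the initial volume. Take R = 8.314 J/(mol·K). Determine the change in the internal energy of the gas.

12300 J

n = P₁V₁/(RT₁) = 245×29.4/(8.314×553) = 1.57 mol.
Isobaric: P stays 245 kPa; V/T = const ⇒ T₂ = 1180 K, V₂ = 62.9 L.
For an ideal gas ΔU = nCvΔT with Cv = (3/2)R = 12.5 J/(mol·K).
ΔU = 1.57×12.5×(1180−553) = 12300 J.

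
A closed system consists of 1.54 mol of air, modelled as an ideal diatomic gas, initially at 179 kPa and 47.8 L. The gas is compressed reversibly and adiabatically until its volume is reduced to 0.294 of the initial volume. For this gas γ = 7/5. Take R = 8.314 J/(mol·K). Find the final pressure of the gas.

T₁ = P₁V₁/(nR) = 179×47.8/(1.54×8.314) = 668 K.
Adiabatic: TV^(γ−1) = const ⇒ T₂ = 668×(3.40)^0.400 = 1090 K; PV^γ = const ⇒ P₂ = 993 kPa.

993 kPa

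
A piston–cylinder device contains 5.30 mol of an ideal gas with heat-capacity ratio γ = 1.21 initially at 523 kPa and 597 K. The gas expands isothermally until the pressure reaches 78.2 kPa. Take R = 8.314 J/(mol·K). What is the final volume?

V₁ = nRT₁/P₁ = 5.30×8.314×597/523 = 50.3 L.
Isothermal: T stays 597 K; PV = const ⇒ V₂ = 336 L, P₂ = 78.2 kPa.

336 L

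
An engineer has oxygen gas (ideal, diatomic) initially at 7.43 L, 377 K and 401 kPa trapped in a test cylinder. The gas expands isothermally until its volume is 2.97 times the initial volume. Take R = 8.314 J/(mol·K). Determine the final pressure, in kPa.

135 kPa

Isothermal: T stays 377 K; PV = const ⇒ V₂ = 22.1 L, P₂ = 135 kPa.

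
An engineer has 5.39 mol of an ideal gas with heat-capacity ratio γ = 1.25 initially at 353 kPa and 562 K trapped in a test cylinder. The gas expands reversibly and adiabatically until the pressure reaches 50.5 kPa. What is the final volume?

338 L

V₁ = nRT₁/P₁ = 5.39×8.314×562/353 = 71.3 L.
Adiabatic: T₂/T₁ = (P₂/P₁)^((γ−1)/γ) ⇒ T₂ = 562×(0.143)^0.200 = 381 K; V₂ = 338 L.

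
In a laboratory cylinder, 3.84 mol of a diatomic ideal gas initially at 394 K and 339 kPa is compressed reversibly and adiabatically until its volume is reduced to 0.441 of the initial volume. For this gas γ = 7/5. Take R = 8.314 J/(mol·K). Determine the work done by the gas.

V₁ = nRT₁/P₁ = 3.84×8.314×394/339 = 37.1 L.
Adiabatic: TV^(γ−1) = const ⇒ T₂ = 394×(2.27)^0.400 = 547 K; PV^γ = const ⇒ P₂ = 1070 kPa.
ΔU = nCvΔT = 3.84×20.8×(547−394) = 12200 J.
Q = 0 for an adiabatic process, so W = −ΔU = -12200 J.

-12200 J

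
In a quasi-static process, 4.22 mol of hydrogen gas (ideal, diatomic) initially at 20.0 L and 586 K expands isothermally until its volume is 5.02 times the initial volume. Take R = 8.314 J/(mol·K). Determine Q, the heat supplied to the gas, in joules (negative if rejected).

33200 J

P₁ = nRT₁/V₁ = 4.22×8.314×586/20.0 = 1030 kPa.
Isothermal: T stays 586 K; PV = const ⇒ V₂ = 100 L, P₂ = 205 kPa.
ΔU = 0 (ideal gas, T constant).
W = nRT ln(V₂/V₁) = 4.22×8.314×586×ln(5.02) = 33200 J.
Q = ΔU + W = 33200 J.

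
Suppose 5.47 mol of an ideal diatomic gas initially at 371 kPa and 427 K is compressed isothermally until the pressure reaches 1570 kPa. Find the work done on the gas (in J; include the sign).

V₁ = nRT₁/P₁ = 5.47×8.314×427/371 = 52.3 L.
Isothermal: T stays 427 K; PV = const ⇒ V₂ = 12.4 L, P₂ = 1570 kPa.
W = nRT ln(V₂/V₁) = 5.47×8.314×427×ln(0.236) = -28000 J.
Work done on the gas = −W_by = 28000 J.

28000 J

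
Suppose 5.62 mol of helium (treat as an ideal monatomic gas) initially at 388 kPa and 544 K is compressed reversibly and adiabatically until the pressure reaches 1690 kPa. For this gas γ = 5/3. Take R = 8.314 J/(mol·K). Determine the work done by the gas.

V₁ = nRT₁/P₁ = 5.62×8.314×544/388 = 65.5 L.
Adiabatic: T₂/T₁ = (P₂/P₁)^((γ−1)/γ) ⇒ T₂ = 544×(4.36)^0.400 = 980 K; V₂ = 27.1 L.
ΔU = nCvΔT = 5.62×12.5×(980−544) = 30600 J.
Q = 0 for an adiabatic process, so W = −ΔU = -30600 J.

-30600 J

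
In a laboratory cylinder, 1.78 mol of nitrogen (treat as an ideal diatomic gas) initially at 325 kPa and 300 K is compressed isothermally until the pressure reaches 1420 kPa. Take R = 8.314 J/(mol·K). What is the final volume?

V₁ = nRT₁/P₁ = 1.78×8.314×300/325 = 13.7 L.
Isothermal: T stays 300 K; PV = const ⇒ V₂ = 3.13 L, P₂ = 1420 kPa.

3.13 L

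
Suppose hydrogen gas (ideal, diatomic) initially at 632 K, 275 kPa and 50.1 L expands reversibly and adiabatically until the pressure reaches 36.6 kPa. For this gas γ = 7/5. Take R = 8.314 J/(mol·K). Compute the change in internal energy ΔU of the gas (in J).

-15100 J

n = P₁V₁/(RT₁) = 275×50.1/(8.314×632) = 2.62 mol.
Adiabatic: T₂/T₁ = (P₂/P₁)^((γ−1)/γ) ⇒ T₂ = 632×(0.133)^0.286 = 355 K; V₂ = 212 L.
For an ideal gas ΔU = nCvΔT with Cv = (5/2)R = 20.8 J/(mol·K).
ΔU = 2.62×20.8×(355−632) = -15100 J.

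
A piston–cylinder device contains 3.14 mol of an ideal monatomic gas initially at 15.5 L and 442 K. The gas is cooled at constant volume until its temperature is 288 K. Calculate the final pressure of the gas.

485 kPa

P₁ = nRT₁/V₁ = 3.14×8.314×442/15.5 = 744 kPa.
Isochoric: V stays 15.5 L; P/T = const ⇒ T₂ = 288 K, P₂ = 485 kPa.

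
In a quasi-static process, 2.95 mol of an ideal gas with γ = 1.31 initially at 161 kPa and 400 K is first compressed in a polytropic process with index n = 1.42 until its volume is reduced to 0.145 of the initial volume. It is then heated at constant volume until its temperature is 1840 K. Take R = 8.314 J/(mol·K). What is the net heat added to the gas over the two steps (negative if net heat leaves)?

84700 J

V₁ = nRT₁/P₁ = 2.95×8.314×400/161 = 60.9 L.
Step 1 — Polytropic n=1.42: T₂ = T₁(V₁/V₂)^(n−1) = 400×(6.90)^0.42 = 900 K; P₂ = P₁(V₁/V₂)^n = 2500 kPa.
W = (P₁V₁−P₂V₂)/(n−1) = (161×60.9−2500×8.84)/0.42 = -29200 J.
ΔU = nCvΔT = 2.95×26.8×(900−400) = 39600 J.
Q = ΔU + W = 10400 J.
State after step 1: P = 2500 kPa, V = 8.84 L, T = 900 K.
Step 2 — Isochoric: V stays 8.84 L; P/T = const ⇒ T₂ = 1840 K, P₂ = 5110 kPa.
W = 0 (no volume change).
ΔU = nCvΔT = 2.95×26.8×(1840−900) = 74400 J.
Q = ΔU = 74400 J.
Net over both steps: W = -29200 J, Q = 84700 J, ΔU = 114000 J.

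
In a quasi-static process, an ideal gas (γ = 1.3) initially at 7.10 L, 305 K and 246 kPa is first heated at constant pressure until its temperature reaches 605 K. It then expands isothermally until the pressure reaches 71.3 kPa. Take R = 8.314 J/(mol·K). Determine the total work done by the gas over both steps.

6010 J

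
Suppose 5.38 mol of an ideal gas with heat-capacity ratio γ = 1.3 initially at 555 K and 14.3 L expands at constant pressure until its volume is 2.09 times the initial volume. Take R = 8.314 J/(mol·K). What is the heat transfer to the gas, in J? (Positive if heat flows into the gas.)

P₁ = nRT₁/V₁ = 5.38×8.314×555/14.3 = 1740 kPa.
Isobaric: P stays 1740 kPa; V/T = const ⇒ T₂ = 1160 K, V₂ = 29.9 L.
W = PΔV = 1740×(29.9−14.3) kPa·L = 27100 J.
ΔU = nCvΔT = 5.38×27.7×(1160−555) = 90200 J.
Q = ΔU + W = nCpΔT = 117000 J.

117000 J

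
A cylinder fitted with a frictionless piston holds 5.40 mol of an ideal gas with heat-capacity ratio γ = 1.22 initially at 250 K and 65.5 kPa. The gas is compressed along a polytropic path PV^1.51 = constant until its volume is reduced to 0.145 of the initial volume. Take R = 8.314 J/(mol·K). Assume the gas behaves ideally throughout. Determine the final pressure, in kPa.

1210 kPa

V₁ = nRT₁/P₁ = 5.40×8.314×250/65.5 = 171 L.
Polytropic n=1.51: T₂ = T₁(V₁/V₂)^(n−1) = 250×(6.90)^0.51 = 669 K; P₂ = P₁(V₁/V₂)^n = 1210 kPa.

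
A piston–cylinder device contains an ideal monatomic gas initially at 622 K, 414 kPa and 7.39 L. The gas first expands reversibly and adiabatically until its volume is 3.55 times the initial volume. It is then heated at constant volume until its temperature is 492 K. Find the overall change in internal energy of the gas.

n = P₁V₁/(RT₁) = 414×7.39/(8.314×622) = 0.592 mol.
Step 1 — Adiabatic: TV^(γ−1) = const ⇒ T₂ = 622×(0.282)^0.667 = 267 K; PV^γ = const ⇒ P₂ = 50.1 kPa.
ΔU = nCvΔT = 0.592×12.5×(267−622) = -2620 J.
Q = 0 for an adiabatic process, so W = −ΔU = 2620 J.
State after step 1: P = 50.1 kPa, V = 26.2 L, T = 267 K.
Step 2 — Isochoric: V stays 26.2 L; P/T = const ⇒ T₂ = 492 K, P₂ = 92.2 kPa.
W = 0 (no volume change).
ΔU = nCvΔT = 0.592×12.5×(492−267) = 1660 J.
Q = ΔU = 1660 J.
Net over both steps: W = 2620 J, Q = 1660 J, ΔU = -959 J.

-959 J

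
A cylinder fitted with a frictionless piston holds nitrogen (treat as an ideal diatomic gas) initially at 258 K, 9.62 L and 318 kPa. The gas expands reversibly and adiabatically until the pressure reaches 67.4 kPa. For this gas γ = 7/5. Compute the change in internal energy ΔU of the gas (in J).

-2740 J

n = P₁V₁/(RT₁) = 318×9.62/(8.314×258) = 1.43 mol.
Adiabatic: T₂/T₁ = (P₂/P₁)^((γ−1)/γ) ⇒ T₂ = 258×(0.212)^0.286 = 166 K; V₂ = 29.1 L.
For an ideal gas ΔU = nCvΔT with Cv = (5/2)R = 20.8 J/(mol·K).
ΔU = 1.43×20.8×(166−258) = -2740 J.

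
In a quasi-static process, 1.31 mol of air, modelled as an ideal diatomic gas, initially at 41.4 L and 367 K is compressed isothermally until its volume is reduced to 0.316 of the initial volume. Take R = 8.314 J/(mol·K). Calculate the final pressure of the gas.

P₁ = nRT₁/V₁ = 1.31×8.314×367/41.4 = 96.5 kPa.
Isothermal: T stays 367 K; PV = const ⇒ V₂ = 13.1 L, P₂ = 306 kPa.

306 kPa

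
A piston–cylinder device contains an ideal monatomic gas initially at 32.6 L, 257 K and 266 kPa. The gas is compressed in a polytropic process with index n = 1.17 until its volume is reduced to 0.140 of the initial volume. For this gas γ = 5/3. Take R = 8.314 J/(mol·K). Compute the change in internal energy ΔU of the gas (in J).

5160 J

n = P₁V₁/(RT₁) = 266×32.6/(8.314×257) = 4.06 mol.
Polytropic n=1.17: T₂ = T₁(V₁/V₂)^(n−1) = 257×(7.14)^0.17 = 359 K; P₂ = P₁(V₁/V₂)^n = 2650 kPa.
For an ideal gas ΔU = nCvΔT with Cv = (3/2)R = 12.5 J/(mol·K).
ΔU = 4.06×12.5×(359−257) = 5160 J.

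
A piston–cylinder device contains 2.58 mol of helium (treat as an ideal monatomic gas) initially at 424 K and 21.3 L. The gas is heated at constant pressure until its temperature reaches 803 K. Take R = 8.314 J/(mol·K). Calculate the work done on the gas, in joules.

-8130 J

P₁ = nRT₁/V₁ = 2.58×8.314×424/21.3 = 427 kPa.
Isobaric: P stays 427 kPa; V/T = const ⇒ T₂ = 803 K, V₂ = 40.3 L.
W = PΔV = 427×(40.3−21.3) kPa·L = 8130 J.
Work done on the gas = −W_by = -8130 J.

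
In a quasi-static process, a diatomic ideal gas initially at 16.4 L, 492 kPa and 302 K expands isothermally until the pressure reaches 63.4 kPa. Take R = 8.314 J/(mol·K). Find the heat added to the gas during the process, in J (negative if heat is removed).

16500 J

n = P₁V₁/(RT₁) = 492×16.4/(8.314×302) = 3.21 mol.
Isothermal: T stays 302 K; PV = const ⇒ V₂ = 127 L, P₂ = 63.4 kPa.
ΔU = 0 (ideal gas, T constant).
W = nRT ln(V₂/V₁) = 3.21×8.314×302×ln(7.76) = 16500 J.
Q = ΔU + W = 16500 J.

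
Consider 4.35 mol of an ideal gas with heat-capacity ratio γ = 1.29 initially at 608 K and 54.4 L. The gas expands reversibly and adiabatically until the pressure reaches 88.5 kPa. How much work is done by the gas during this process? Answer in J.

21900 J

P₁ = nRT₁/V₁ = 4.35×8.314×608/54.4 = 404 kPa.
Adiabatic: T₂/T₁ = (P₂/P₁)^((γ−1)/γ) ⇒ T₂ = 608×(0.219)^0.225 = 432 K; V₂ = 177 L.
ΔU = nCvΔT = 4.35×28.7×(432−608) = -21900 J.
Q = 0 for an adiabatic process, so W = −ΔU = 21900 J.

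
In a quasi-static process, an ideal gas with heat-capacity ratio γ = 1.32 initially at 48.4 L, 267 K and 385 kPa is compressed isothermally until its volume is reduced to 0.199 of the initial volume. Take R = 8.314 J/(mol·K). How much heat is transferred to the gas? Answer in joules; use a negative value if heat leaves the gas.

n = P₁V₁/(RT₁) = 385×48.4/(8.314×267) = 8.39 mol.
Isothermal: T stays 267 K; PV = const ⇒ V₂ = 9.63 L, P₂ = 1930 kPa.
ΔU = 0 (ideal gas, T constant).
W = nRT ln(V₂/V₁) = 8.39×8.314×267×ln(0.199) = -30100 J.
Q = ΔU + W = -30100 J.

-30100 J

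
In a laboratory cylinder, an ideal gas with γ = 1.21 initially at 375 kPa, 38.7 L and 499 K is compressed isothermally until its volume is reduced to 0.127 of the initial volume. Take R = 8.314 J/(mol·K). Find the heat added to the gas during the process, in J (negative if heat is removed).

-29900 J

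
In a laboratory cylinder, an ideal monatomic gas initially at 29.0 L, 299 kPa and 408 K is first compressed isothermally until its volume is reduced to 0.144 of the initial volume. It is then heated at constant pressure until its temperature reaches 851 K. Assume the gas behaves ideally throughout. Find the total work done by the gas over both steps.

n = P₁V₁/(RT₁) = 299×29.0/(8.314×408) = 2.56 mol.
Step 1 — Isothermal: T stays 408 K; PV = const ⇒ V₂ = 4.18 L, P₂ = 2080 kPa.
ΔU = 0 (ideal gas, T constant).
W = nRT ln(V₂/V₁) = 2.56×8.314×408×ln(0.144) = -16800 J.
Q = ΔU + W = -16800 J.
State after step 1: P = 2080 kPa, V = 4.18 L, T = 408 K.
Step 2 — Isobaric: P stays 2080 kPa; V/T = const ⇒ T₂ = 851 K, V₂ = 8.71 L.
W = PΔV = 2080×(8.71−4.18) kPa·L = 9410 J.
ΔU = nCvΔT = 2.56×12.5×(851−408) = 14100 J.
Q = ΔU + W = nCpΔT = 23500 J.
Net over both steps: W = -7390 J, Q = 6730 J, ΔU = 14100 J.

-7390 J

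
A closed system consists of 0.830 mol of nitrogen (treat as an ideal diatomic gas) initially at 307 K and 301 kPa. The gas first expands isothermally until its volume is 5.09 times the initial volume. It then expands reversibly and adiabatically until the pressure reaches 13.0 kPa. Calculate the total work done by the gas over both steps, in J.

V₁ = nRT₁/P₁ = 0.830×8.314×307/301 = 7.04 L.
Step 1 — Isothermal: T stays 307 K; PV = const ⇒ V₂ = 35.8 L, P₂ = 59.1 kPa.
ΔU = 0 (ideal gas, T constant).
W = nRT ln(V₂/V₁) = 0.830×8.314×307×ln(5.09) = 3450 J.
Q = ΔU + W = 3450 J.
State after step 1: P = 59.1 kPa, V = 35.8 L, T = 307 K.
Step 2 — Adiabatic: T₂/T₁ = (P₂/P₁)^((γ−1)/γ) ⇒ T₂ = 307×(0.220)^0.286 = 199 K; V₂ = 106 L.
ΔU = nCvΔT = 0.830×20.8×(199−307) = -1860 J.
Q = 0 for an adiabatic process, so W = −ΔU = 1860 J.
Net over both steps: W = 5310 J, Q = 3450 J, ΔU = -1860 J.

5310 J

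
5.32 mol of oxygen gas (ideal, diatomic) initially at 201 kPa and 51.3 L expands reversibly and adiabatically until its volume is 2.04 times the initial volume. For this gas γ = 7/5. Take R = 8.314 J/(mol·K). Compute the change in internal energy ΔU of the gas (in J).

T₁ = P₁V₁/(nR) = 201×51.3/(5.32×8.314) = 233 K.
Adiabatic: TV^(γ−1) = const ⇒ T₂ = 233×(0.490)^0.400 = 175 K; PV^γ = const ⇒ P₂ = 74.1 kPa.
For an ideal gas ΔU = nCvΔT with Cv = (5/2)R = 20.8 J/(mol·K).
ΔU = 5.32×20.8×(175−233) = -6400 J.

-6400 J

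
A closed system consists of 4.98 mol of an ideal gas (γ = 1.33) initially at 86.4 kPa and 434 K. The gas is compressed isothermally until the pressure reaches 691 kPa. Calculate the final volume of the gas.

V₁ = nRT₁/P₁ = 4.98×8.314×434/86.4 = 208 L.
Isothermal: T stays 434 K; PV = const ⇒ V₂ = 26.0 L, P₂ = 691 kPa.

26.0 L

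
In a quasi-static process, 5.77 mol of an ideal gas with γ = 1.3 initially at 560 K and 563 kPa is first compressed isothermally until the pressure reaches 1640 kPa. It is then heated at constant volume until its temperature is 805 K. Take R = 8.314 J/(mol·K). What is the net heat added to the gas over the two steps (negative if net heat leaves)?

V₁ = nRT₁/P₁ = 5.77×8.314×560/563 = 47.7 L.
Step 1 — Isothermal: T stays 560 K; PV = const ⇒ V₂ = 16.4 L, P₂ = 1640 kPa.
ΔU = 0 (ideal gas, T constant).
W = nRT ln(V₂/V₁) = 5.77×8.314×560×ln(0.343) = -28700 J.
Q = ΔU + W = -28700 J.
State after step 1: P = 1640 kPa, V = 16.4 L, T = 560 K.
Step 2 — Isochoric: V stays 16.4 L; P/T = const ⇒ T₂ = 805 K, P₂ = 2360 kPa.
W = 0 (no volume change).
ΔU = nCvΔT = 5.77×27.7×(805−560) = 39200 J.
Q = ΔU = 39200 J.
Net over both steps: W = -28700 J, Q = 10500 J, ΔU = 39200 J.

10500 J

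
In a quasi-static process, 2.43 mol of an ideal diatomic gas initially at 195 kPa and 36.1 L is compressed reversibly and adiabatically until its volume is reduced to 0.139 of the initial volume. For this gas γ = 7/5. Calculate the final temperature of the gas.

T₁ = P₁V₁/(nR) = 195×36.1/(2.43×8.314) = 348 K.
Adiabatic: TV^(γ−1) = const ⇒ T₂ = 348×(7.19)^0.400 = 767 K; PV^γ = const ⇒ P₂ = 3090 kPa.

767 K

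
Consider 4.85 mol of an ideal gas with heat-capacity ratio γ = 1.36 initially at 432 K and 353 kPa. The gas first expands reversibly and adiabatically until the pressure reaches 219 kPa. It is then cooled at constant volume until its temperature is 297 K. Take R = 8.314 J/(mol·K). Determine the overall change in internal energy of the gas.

-15100 J

V₁ = nRT₁/P₁ = 4.85×8.314×432/353 = 49.3 L.
Step 1 — Adiabatic: T₂/T₁ = (P₂/P₁)^((γ−1)/γ) ⇒ T₂ = 432×(0.620)^0.265 = 381 K; V₂ = 70.1 L.
ΔU = nCvΔT = 4.85×23.1×(381−432) = -5740 J.
Q = 0 for an adiabatic process, so W = −ΔU = 5740 J.
State after step 1: P = 219 kPa, V = 70.1 L, T = 381 K.
Step 2 — Isochoric: V stays 70.1 L; P/T = const ⇒ T₂ = 297 K, P₂ = 171 kPa.
W = 0 (no volume change).
ΔU = nCvΔT = 4.85×23.1×(297−381) = -9380 J.
Q = ΔU = -9380 J.
Net over both steps: W = 5740 J, Q = -9380 J, ΔU = -15100 J.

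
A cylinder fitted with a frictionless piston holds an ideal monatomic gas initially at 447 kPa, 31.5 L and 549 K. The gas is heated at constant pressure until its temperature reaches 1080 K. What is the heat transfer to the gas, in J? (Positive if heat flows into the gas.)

n = P₁V₁/(RT₁) = 447×31.5/(8.314×549) = 3.08 mol.
Isobaric: P stays 447 kPa; V/T = const ⇒ T₂ = 1080 K, V₂ = 62.0 L.
W = PΔV = 447×(62.0−31.5) kPa·L = 13600 J.
ΔU = nCvΔT = 3.08×12.5×(1080−549) = 20400 J.
Q = ΔU + W = nCpΔT = 34000 J.

34000 J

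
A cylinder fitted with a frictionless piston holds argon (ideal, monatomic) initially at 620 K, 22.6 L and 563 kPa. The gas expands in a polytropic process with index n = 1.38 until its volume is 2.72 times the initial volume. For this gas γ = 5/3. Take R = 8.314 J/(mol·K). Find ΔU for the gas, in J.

n = P₁V₁/(RT₁) = 563×22.6/(8.314×620) = 2.47 mol.
Polytropic n=1.38: T₂ = T₁(V₁/V₂)^(n−1) = 620×(0.368)^0.38 = 424 K; P₂ = P₁(V₁/V₂)^n = 142 kPa.
For an ideal gas ΔU = nCvΔT with Cv = (3/2)R = 12.5 J/(mol·K).
ΔU = 2.47×12.5×(424−620) = -6040 J.

-6040 J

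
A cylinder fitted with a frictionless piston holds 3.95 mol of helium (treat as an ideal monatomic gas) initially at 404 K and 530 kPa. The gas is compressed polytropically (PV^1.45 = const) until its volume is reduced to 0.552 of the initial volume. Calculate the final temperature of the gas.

528 K

V₁ = nRT₁/P₁ = 3.95×8.314×404/530 = 25.0 L.
Polytropic n=1.45: T₂ = T₁(V₁/V₂)^(n−1) = 404×(1.81)^0.45 = 528 K; P₂ = P₁(V₁/V₂)^n = 1250 kPa.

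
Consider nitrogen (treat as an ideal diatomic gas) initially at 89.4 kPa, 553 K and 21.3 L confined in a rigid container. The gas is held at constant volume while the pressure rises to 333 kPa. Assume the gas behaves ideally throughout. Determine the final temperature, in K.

2060 K

Isochoric: V stays 21.3 L; P/T = const ⇒ T₂ = 2060 K, P₂ = 333 kPa.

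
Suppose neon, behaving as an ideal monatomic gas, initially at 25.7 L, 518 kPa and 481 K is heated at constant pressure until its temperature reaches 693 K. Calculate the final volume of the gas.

37.0 L

Isobaric: P stays 518 kPa; V/T = const ⇒ T₂ = 693 K, V₂ = 37.0 L.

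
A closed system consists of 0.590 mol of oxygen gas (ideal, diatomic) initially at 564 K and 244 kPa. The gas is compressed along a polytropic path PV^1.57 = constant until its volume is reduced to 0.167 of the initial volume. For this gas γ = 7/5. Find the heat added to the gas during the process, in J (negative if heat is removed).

3660 J

V₁ = nRT₁/P₁ = 0.590×8.314×564/244 = 11.3 L.
Polytropic n=1.57: T₂ = T₁(V₁/V₂)^(n−1) = 564×(5.99)^0.57 = 1560 K; P₂ = P₁(V₁/V₂)^n = 4050 kPa.
W = (P₁V₁−P₂V₂)/(n−1) = (244×11.3−4050×1.89)/0.57 = -8610 J.
ΔU = nCvΔT = 0.590×20.8×(1560−564) = 12300 J.
Q = ΔU + W = 3660 J.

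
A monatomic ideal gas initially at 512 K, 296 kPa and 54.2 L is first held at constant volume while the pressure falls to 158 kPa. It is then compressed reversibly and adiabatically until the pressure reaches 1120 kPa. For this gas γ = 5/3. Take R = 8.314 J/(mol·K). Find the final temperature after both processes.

598 K

n = P₁V₁/(RT₁) = 296×54.2/(8.314×512) = 3.77 mol.
Step 1 — Isochoric: V stays 54.2 L; P/T = const ⇒ T₂ = 273 K, P₂ = 158 kPa.
W = 0 (no volume change).
ΔU = nCvΔT = 3.77×12.5×(273−512) = -11200 J.
Q = ΔU = -11200 J.
State after step 1: P = 158 kPa, V = 54.2 L, T = 273 K.
Step 2 — Adiabatic: T₂/T₁ = (P₂/P₁)^((γ−1)/γ) ⇒ T₂ = 273×(7.09)^0.400 = 598 K; V₂ = 16.7 L.
ΔU = nCvΔT = 3.77×12.5×(598−273) = 15300 J.
Q = 0 for an adiabatic process, so W = −ΔU = -15300 J.
Net over both steps: W = -15300 J, Q = -11200 J, ΔU = 4050 J.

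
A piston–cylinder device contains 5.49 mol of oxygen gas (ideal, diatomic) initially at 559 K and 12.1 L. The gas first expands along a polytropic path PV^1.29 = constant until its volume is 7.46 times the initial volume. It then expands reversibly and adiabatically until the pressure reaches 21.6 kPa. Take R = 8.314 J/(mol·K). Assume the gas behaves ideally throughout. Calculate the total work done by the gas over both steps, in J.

54300 J

P₁ = nRT₁/V₁ = 5.49×8.314×559/12.1 = 2110 kPa.
Step 1 — Polytropic n=1.29: T₂ = T₁(V₁/V₂)^(n−1) = 559×(0.134)^0.29 = 312 K; P₂ = P₁(V₁/V₂)^n = 158 kPa.
W = (P₁V₁−P₂V₂)/(n−1) = (2110×12.1−158×90.3)/0.29 = 38900 J.
ΔU = nCvΔT = 5.49×20.8×(312−559) = -28200 J.
Q = ΔU + W = 10700 J.
State after step 1: P = 158 kPa, V = 90.3 L, T = 312 K.
Step 2 — Adiabatic: T₂/T₁ = (P₂/P₁)^((γ−1)/γ) ⇒ T₂ = 312×(0.137)^0.286 = 177 K; V₂ = 374 L.
ΔU = nCvΔT = 5.49×20.8×(177−312) = -15400 J.
Q = 0 for an adiabatic process, so W = −ΔU = 15400 J.
Net over both steps: W = 54300 J, Q = 10700 J, ΔU = -43600 J.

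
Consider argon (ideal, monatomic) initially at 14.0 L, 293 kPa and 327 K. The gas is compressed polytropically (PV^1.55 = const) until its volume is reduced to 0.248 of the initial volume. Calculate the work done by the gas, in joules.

n = P₁V₁/(RT₁) = 293×14.0/(8.314×327) = 1.51 mol.
Polytropic n=1.55: T₂ = T₁(V₁/V₂)^(n−1) = 327×(4.03)^0.55 = 704 K; P₂ = P₁(V₁/V₂)^n = 2540 kPa.
W = (P₁V₁−P₂V₂)/(n−1) = (293×14.0−2540×3.47)/0.55 = -8600 J.

-8600 J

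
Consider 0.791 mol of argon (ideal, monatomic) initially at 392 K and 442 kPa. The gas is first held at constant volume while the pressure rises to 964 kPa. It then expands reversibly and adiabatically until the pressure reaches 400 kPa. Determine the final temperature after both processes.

601 K

V₁ = nRT₁/P₁ = 0.791×8.314×392/442 = 5.83 L.
Step 1 — Isochoric: V stays 5.83 L; P/T = const ⇒ T₂ = 855 K, P₂ = 964 kPa.
W = 0 (no volume change).
ΔU = nCvΔT = 0.791×12.5×(855−392) = 4570 J.
Q = ΔU = 4570 J.
State after step 1: P = 964 kPa, V = 5.83 L, T = 855 K.
Step 2 — Adiabatic: T₂/T₁ = (P₂/P₁)^((γ−1)/γ) ⇒ T₂ = 855×(0.415)^0.400 = 601 K; V₂ = 9.89 L.
ΔU = nCvΔT = 0.791×12.5×(601−855) = -2500 J.
Q = 0 for an adiabatic process, so W = −ΔU = 2500 J.
Net over both steps: W = 2500 J, Q = 4570 J, ΔU = 2070 J.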